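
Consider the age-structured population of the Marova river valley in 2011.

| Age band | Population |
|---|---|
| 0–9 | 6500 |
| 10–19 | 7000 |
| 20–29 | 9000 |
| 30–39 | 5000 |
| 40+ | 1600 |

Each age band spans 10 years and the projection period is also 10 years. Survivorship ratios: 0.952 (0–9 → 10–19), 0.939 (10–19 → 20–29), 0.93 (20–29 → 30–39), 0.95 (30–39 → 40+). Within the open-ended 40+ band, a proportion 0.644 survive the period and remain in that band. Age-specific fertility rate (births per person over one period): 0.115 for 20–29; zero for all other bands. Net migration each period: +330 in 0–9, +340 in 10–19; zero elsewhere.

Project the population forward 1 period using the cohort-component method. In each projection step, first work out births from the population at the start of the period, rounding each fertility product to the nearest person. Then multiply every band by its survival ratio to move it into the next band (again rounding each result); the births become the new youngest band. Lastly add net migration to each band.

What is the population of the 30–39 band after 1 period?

8370

Period 1:
Births: 9000 * 0.115 = 1035
10–19: 6500 * 0.952 = 6188
20–29: 7000 * 0.939 = 6573
30–39: 9000 * 0.93 = 8370
40+: 5000 * 0.95 + 1600 * 0.644 = 4750 + 1030 = 5780
Net migration: 0–9 + 330 → 1365; 10–19 + 340 → 6528
Population now: 0–9=1365, 10–19=6528, 20–29=6573, 30–39=8370, 40+=5780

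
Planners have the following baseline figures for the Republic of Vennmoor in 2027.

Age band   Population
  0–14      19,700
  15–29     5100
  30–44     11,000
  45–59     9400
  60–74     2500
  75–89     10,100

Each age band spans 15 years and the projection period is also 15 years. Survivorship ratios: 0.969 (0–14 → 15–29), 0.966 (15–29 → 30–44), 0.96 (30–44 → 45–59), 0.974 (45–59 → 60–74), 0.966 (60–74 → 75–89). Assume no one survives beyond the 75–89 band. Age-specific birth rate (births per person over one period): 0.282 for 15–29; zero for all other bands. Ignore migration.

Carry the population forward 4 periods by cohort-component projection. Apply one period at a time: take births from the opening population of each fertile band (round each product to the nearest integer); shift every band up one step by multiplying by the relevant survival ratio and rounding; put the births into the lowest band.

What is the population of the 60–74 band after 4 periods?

Call the groups 1 to 6, youngest first.
After projecting period 1:
Births: 5100 × 0.282 = 1438
Group 2: 19700 × 0.969 = 19089
Group 3: 5100 × 0.966 = 4927
Group 4: 11000 × 0.96 = 10560
Group 5: 9400 × 0.974 = 9156
Group 6: 2500 × 0.966 = 2415
Giving 1438 / 19089 / 4927 / 10560 / 9156 / 2415.
After projecting period 2:
Births: 19089 × 0.282 = 5383
Group 2: 1438 × 0.969 = 1393
Group 3: 19089 × 0.966 = 18440
Group 4: 4927 × 0.96 = 4730
Group 5: 10560 × 0.974 = 10285
Group 6: 9156 × 0.966 = 8845
Giving 5383 / 1393 / 18440 / 4730 / 10285 / 8845.
After projecting period 3:
Births: 1393 × 0.282 = 393
Group 2: 5383 × 0.969 = 5216
Group 3: 1393 × 0.966 = 1346
Group 4: 18440 × 0.96 = 17702
Group 5: 4730 × 0.974 = 4607
Group 6: 10285 × 0.966 = 9935
Giving 393 / 5216 / 1346 / 17702 / 4607 / 9935.
After projecting period 4:
Births: 5216 × 0.282 = 1471
Group 2: 393 × 0.969 = 381
Group 3: 5216 × 0.966 = 5039
Group 4: 1346 × 0.96 = 1292
Group 5: 17702 × 0.974 = 17242
Group 6: 4607 × 0.966 = 4450
Giving 1471 / 381 / 5039 / 1292 / 17242 / 4450.

17242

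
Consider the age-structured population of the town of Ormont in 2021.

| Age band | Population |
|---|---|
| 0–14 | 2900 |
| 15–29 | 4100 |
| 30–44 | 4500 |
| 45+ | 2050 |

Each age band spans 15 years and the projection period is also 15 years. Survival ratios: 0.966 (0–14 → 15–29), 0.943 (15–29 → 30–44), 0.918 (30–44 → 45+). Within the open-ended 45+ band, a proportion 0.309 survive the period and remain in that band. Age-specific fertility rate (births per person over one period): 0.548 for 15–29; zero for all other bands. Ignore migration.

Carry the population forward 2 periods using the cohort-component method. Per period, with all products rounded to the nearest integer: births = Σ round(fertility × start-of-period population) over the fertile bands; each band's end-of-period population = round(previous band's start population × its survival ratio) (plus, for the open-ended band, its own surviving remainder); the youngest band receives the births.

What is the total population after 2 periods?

11368

Call the groups 1 to 4, youngest first.
Period 1.
Births: 4100 × 0.548 = 2247
Group 2: 2900 × 0.966 = 2801
Group 3: 4100 × 0.943 = 3866
Group 4: 4500 × 0.918 + 2050 × 0.309 = 4131 + 633 = 4764
Population now: 0–14=2247, 15–29=2801, 30–44=3866, 45+=4764
Period 2.
Births: 2801 × 0.548 = 1535
Group 2: 2247 × 0.966 = 2171
Group 3: 2801 × 0.943 = 2641
Group 4: 3866 × 0.918 + 4764 × 0.309 = 3549 + 1472 = 5021
Population now: 0–14=1535, 15–29=2171, 30–44=2641, 45+=5021
Total after period 2: 1535 + 2171 + 2641 + 5021 = 11368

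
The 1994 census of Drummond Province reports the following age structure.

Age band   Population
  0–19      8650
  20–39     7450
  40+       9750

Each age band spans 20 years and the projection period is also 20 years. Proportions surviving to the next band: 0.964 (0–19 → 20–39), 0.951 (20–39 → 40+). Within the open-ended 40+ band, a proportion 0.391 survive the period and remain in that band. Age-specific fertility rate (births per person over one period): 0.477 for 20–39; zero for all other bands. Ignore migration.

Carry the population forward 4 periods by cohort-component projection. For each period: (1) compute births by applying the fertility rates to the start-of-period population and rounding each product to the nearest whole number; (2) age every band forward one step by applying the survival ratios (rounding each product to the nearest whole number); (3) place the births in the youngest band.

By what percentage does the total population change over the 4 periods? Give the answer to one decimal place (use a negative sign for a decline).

-60.6

(Groups numbered youngest = 1 to oldest = 3.)
Period 1.
Births: 7450 × 0.477 = 3554
Group 2: 8650 × 0.964 = 8339
Group 3: 7450 × 0.951 + 9750 × 0.391 = 7085 + 3812 = 10897
Population now: 0–19=3554, 20–39=8339, 40+=10897
Period 2.
Births: 8339 × 0.477 = 3978
Group 2: 3554 × 0.964 = 3426
Group 3: 8339 × 0.951 + 10897 × 0.391 = 7930 + 4261 = 12191
Population now: 0–19=3978, 20–39=3426, 40+=12191
Period 3.
Births: 3426 × 0.477 = 1634
Group 2: 3978 × 0.964 = 3835
Group 3: 3426 × 0.951 + 12191 × 0.391 = 3258 + 4767 = 8025
Population now: 0–19=1634, 20–39=3835, 40+=8025
Period 4.
Births: 3835 × 0.477 = 1829
Group 2: 1634 × 0.964 = 1575
Group 3: 3835 × 0.951 + 8025 × 0.391 = 3647 + 3138 = 6785
Population now: 0–19=1829, 20–39=1575, 40+=6785
Total: 25850 → 10189; change = -15661; percentage change = -60.6%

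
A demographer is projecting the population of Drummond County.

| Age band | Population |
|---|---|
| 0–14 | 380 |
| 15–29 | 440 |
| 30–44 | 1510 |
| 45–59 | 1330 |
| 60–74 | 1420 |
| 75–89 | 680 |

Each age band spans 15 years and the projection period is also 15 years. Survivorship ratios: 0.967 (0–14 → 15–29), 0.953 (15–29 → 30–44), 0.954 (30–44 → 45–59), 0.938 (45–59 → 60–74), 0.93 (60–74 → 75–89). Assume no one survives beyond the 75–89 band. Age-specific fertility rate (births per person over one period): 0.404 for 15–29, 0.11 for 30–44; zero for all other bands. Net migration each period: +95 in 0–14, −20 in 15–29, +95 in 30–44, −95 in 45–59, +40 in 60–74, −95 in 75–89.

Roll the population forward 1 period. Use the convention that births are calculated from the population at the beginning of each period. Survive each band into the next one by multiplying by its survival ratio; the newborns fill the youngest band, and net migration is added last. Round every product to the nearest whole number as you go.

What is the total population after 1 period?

— Period 1 —
Births: 440 * 0.404 = 178  |  1510 * 0.11 = 166 → total 344
15–29: 380 * 0.967 = 367
30–44: 440 * 0.953 = 419
45–59: 1510 * 0.954 = 1441
60–74: 1330 * 0.938 = 1248
75–89: 1420 * 0.93 = 1321
Net migration: 0–14 + 95 → 439; 15–29 − 20 → 347; 30–44 + 95 → 514; 45–59 − 95 → 1346; 60–74 + 40 → 1288; 75–89 − 95 → 1226
End of period: [439, 347, 514, 1346, 1288, 1226]
Total after period 1: 439 + 347 + 514 + 1346 + 1288 + 1226 = 5160

5160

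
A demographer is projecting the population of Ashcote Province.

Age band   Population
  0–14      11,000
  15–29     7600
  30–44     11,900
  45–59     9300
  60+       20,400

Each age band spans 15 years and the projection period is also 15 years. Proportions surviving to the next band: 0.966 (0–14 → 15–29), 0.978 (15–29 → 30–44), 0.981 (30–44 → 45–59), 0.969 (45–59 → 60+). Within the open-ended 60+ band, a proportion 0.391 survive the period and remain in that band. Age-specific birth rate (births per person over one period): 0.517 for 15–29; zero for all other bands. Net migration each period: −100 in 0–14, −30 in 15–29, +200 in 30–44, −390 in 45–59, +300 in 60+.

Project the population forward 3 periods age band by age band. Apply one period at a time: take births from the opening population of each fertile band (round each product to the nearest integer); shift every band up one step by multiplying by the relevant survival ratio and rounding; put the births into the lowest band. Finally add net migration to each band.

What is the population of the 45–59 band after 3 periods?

9972

Call the groups 1 to 5, youngest first.
— Period 1 —
Births: 7600 × 0.517 = 3929
Group 2: 11000 × 0.966 = 10626
Group 3: 7600 × 0.978 = 7433
Group 4: 11900 × 0.981 = 11674
Group 5: 9300 × 0.969 + 20400 × 0.391 = 9012 + 7976 = 16988
Net migration: Group 1 − 100 → 3829; Group 2 − 30 → 10596; Group 3 + 200 → 7633; Group 4 − 390 → 11284; Group 5 + 300 → 17288
Population now: 0–14=3829, 15–29=10596, 30–44=7633, 45–59=11284, 60+=17288
— Period 2 —
Births: 10596 × 0.517 = 5478
Group 2: 3829 × 0.966 = 3699
Group 3: 10596 × 0.978 = 10363
Group 4: 7633 × 0.981 = 7488
Group 5: 11284 × 0.969 + 17288 × 0.391 = 10934 + 6760 = 17694
Net migration: Group 1 − 100 → 5378; Group 2 − 30 → 3669; Group 3 + 200 → 10563; Group 4 − 390 → 7098; Group 5 + 300 → 17994
Population now: 0–14=5378, 15–29=3669, 30–44=10563, 45–59=7098, 60+=17994
— Period 3 —
Births: 3669 × 0.517 = 1897
Group 2: 5378 × 0.966 = 5195
Group 3: 3669 × 0.978 = 3588
Group 4: 10563 × 0.981 = 10362
Group 5: 7098 × 0.969 + 17994 × 0.391 = 6878 + 7036 = 13914
Net migration: Group 1 − 100 → 1797; Group 2 − 30 → 5165; Group 3 + 200 → 3788; Group 4 − 390 → 9972; Group 5 + 300 → 14214
Population now: 0–14=1797, 15–29=5165, 30–44=3788, 45–59=9972, 60+=14214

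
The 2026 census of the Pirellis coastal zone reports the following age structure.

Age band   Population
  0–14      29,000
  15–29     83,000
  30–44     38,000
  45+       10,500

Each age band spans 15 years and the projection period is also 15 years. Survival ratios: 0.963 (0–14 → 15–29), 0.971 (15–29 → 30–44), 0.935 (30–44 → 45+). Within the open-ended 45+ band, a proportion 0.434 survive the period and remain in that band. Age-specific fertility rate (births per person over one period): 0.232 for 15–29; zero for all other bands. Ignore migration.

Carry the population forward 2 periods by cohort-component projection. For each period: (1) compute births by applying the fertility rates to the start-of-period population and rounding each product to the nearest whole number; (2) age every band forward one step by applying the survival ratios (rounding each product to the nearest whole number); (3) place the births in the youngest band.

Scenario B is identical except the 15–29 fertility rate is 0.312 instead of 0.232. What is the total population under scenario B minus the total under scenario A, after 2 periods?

— Period 1 —
Births: 83000 × 0.232 = 19256
15–29: 29000 × 0.963 = 27927
30–44: 83000 × 0.971 = 80593
45+: 38000 × 0.935 + 10500 × 0.434 = 35530 + 4557 = 40087
→ [19256, 27927, 80593, 40087]
— Period 2 —
Births: 27927 × 0.232 = 6479
15–29: 19256 × 0.963 = 18544
30–44: 27927 × 0.971 = 27117
45+: 80593 × 0.935 + 40087 × 0.434 = 75354 + 17398 = 92752
→ [6479, 18544, 27117, 92752]
Scenario A total after 2 periods: 144892
Scenario B projection —
— Period 1 —
Births: 83000 × 0.312 = 25896
15–29: 29000 × 0.963 = 27927
30–44: 83000 × 0.971 = 80593
45+: 38000 × 0.935 + 10500 × 0.434 = 35530 + 4557 = 40087
→ [25896, 27927, 80593, 40087]
— Period 2 —
Births: 27927 × 0.312 = 8713
15–29: 25896 × 0.963 = 24938
30–44: 27927 × 0.971 = 27117
45+: 80593 × 0.935 + 40087 × 0.434 = 75354 + 17398 = 92752
→ [8713, 24938, 27117, 92752]
Scenario B total after 2 periods: 153520
Difference B − A = 153520 − 144892 = 8628

8628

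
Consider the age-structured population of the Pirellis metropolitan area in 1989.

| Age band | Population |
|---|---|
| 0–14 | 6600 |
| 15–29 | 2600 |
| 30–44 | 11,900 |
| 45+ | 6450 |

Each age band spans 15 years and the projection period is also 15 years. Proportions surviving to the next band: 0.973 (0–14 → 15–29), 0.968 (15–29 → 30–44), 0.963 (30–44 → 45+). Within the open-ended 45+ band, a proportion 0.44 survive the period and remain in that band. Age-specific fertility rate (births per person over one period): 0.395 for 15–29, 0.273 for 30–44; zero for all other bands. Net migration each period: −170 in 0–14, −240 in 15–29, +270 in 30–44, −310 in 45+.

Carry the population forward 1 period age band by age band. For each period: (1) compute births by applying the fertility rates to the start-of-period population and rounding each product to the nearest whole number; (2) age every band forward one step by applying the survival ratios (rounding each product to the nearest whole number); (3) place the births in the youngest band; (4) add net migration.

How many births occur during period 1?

Call the groups 1 to 4, youngest first.
Period 1.
Births: 2600 × 0.395 = 1027  |  11900 × 0.273 = 3249 → 4276
Group 2: 6600 × 0.973 = 6422
Group 3: 2600 × 0.968 = 2517
Group 4: 11900 × 0.963 + 6450 × 0.44 = 11460 + 2838 = 14298
Net migration: Group 1 − 170 → 4106; Group 2 − 240 → 6182; Group 3 + 270 → 2787; Group 4 − 310 → 13988
Population now: 0–14=4106, 15–29=6182, 30–44=2787, 45+=13988

4276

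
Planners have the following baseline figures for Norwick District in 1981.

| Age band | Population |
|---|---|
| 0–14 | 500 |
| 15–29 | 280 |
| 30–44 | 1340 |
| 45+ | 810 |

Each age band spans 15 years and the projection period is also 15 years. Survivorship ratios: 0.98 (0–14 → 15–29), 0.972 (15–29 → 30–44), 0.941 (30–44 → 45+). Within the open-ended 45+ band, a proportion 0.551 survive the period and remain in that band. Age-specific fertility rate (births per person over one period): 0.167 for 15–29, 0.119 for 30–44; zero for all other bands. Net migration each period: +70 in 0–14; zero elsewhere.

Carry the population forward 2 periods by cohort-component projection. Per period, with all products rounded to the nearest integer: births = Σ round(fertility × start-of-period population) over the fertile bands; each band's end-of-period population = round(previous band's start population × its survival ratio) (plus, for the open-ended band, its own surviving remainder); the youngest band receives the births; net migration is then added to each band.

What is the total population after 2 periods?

[period 1]
Births: 280 × 0.167 = 47  |  1340 × 0.119 = 159 ⇒ total 206
15–29: 500 × 0.98 = 490
30–44: 280 × 0.972 = 272
45+: 1340 × 0.941 + 810 × 0.551 = 1261 + 446 = 1707
Net migration: 0–14 + 70 → 276
End of period: [276, 490, 272, 1707]
[period 2]
Births: 490 × 0.167 = 82  |  272 × 0.119 = 32 ⇒ total 114
15–29: 276 × 0.98 = 270
30–44: 490 × 0.972 = 476
45+: 272 × 0.941 + 1707 × 0.551 = 256 + 941 = 1197
Net migration: 0–14 + 70 → 184
End of period: [184, 270, 476, 1197]
Total after period 2: 184 + 270 + 476 + 1197 = 2127

2127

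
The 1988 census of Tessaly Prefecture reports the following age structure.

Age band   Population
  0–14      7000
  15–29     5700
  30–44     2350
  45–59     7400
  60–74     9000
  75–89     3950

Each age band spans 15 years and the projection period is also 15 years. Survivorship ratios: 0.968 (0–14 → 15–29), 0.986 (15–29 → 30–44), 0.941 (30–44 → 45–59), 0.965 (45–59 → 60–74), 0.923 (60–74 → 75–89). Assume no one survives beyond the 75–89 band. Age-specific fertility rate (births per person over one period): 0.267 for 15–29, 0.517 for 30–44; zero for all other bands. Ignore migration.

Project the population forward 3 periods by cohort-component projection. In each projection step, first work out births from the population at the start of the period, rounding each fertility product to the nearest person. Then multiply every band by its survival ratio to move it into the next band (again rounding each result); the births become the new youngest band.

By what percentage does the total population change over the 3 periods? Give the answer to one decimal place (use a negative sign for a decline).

-30.2

Period 1:
Births: 5700 * 0.267 = 1522, 2350 * 0.517 = 1215 ⇒ total 2737
15–29: 7000 * 0.968 = 6776
30–44: 5700 * 0.986 = 5620
45–59: 2350 * 0.941 = 2211
60–74: 7400 * 0.965 = 7141
75–89: 9000 * 0.923 = 8307
Giving 2737 / 6776 / 5620 / 2211 / 7141 / 8307.
Period 2:
Births: 6776 * 0.267 = 1809, 5620 * 0.517 = 2906 ⇒ total 4715
15–29: 2737 * 0.968 = 2649
30–44: 6776 * 0.986 = 6681
45–59: 5620 * 0.941 = 5288
60–74: 2211 * 0.965 = 2134
75–89: 7141 * 0.923 = 6591
Giving 4715 / 2649 / 6681 / 5288 / 2134 / 6591.
Period 3:
Births: 2649 * 0.267 = 707, 6681 * 0.517 = 3454 ⇒ total 4161
15–29: 4715 * 0.968 = 4564
30–44: 2649 * 0.986 = 2612
45–59: 6681 * 0.941 = 6287
60–74: 5288 * 0.965 = 5103
75–89: 2134 * 0.923 = 1970
Giving 4161 / 4564 / 2612 / 6287 / 5103 / 1970.
Total: 35400 → 24697; change = -10703; percentage change = -30.2%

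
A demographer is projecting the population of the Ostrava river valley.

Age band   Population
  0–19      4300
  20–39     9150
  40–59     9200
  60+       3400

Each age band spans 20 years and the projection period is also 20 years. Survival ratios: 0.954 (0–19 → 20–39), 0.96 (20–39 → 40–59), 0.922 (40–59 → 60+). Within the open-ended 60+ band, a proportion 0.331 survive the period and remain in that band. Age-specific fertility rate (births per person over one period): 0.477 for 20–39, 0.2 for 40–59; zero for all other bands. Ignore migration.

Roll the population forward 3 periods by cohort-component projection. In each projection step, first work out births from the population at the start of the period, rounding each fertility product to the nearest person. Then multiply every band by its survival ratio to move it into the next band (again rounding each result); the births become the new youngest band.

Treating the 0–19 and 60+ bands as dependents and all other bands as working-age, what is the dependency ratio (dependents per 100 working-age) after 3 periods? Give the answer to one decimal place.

(Bands numbered youngest = 1 to oldest = 4.)
[period 1]
Births: 9150 × 0.477 = 4365  |  9200 × 0.2 = 1840 — total 6205
Band 2: 4300 × 0.954 = 4102
Band 3: 9150 × 0.96 = 8784
Band 4: 9200 × 0.922 + 3400 × 0.331 = 8482 + 1125 = 9607
End of period: [6205, 4102, 8784, 9607]
[period 2]
Births: 4102 × 0.477 = 1957  |  8784 × 0.2 = 1757 — total 3714
Band 2: 6205 × 0.954 = 5920
Band 3: 4102 × 0.96 = 3938
Band 4: 8784 × 0.922 + 9607 × 0.331 = 8099 + 3180 = 11279
End of period: [3714, 5920, 3938, 11279]
[period 3]
Births: 5920 × 0.477 = 2824  |  3938 × 0.2 = 788 — total 3612
Band 2: 3714 × 0.954 = 3543
Band 3: 5920 × 0.96 = 5683
Band 4: 3938 × 0.922 + 11279 × 0.331 = 3631 + 3733 = 7364
End of period: [3612, 3543, 5683, 7364]
Dependents (band 0–19 + band 60+) = 3612 + 7364 = 10976; working-age = 9226; ratio = 10976/9226 × 100 = 119.0

119.0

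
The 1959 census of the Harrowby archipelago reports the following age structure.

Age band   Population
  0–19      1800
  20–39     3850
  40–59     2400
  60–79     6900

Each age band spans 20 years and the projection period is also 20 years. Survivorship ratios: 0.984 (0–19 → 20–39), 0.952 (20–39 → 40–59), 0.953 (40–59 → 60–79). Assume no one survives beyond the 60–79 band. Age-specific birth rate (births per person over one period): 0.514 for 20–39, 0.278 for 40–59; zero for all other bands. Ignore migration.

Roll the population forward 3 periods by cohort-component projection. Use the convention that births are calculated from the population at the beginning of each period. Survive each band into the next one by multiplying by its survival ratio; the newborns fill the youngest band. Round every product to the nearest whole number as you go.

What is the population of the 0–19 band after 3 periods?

Period 1:
Births: 3850 × 0.514 = 1979, 2400 × 0.278 = 667 → 2646
20–39: 1800 × 0.984 = 1771
40–59: 3850 × 0.952 = 3665
60–79: 2400 × 0.953 = 2287
→ [2646, 1771, 3665, 2287]
Period 2:
Births: 1771 × 0.514 = 910, 3665 × 0.278 = 1019 → 1929
20–39: 2646 × 0.984 = 2604
40–59: 1771 × 0.952 = 1686
60–79: 3665 × 0.953 = 3493
→ [1929, 2604, 1686, 3493]
Period 3:
Births: 2604 × 0.514 = 1338, 1686 × 0.278 = 469 → 1807
20–39: 1929 × 0.984 = 1898
40–59: 2604 × 0.952 = 2479
60–79: 1686 × 0.953 = 1607
→ [1807, 1898, 2479, 1607]

1807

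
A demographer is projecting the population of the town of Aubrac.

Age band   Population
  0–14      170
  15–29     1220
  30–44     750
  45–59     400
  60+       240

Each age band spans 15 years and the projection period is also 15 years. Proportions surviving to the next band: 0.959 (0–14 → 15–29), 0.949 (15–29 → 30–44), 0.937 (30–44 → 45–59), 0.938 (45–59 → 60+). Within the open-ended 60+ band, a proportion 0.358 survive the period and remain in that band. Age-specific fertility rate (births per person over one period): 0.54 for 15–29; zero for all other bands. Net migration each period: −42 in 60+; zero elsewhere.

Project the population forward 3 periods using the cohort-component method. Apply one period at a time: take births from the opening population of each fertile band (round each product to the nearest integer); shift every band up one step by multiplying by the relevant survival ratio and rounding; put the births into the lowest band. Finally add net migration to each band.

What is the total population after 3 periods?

2421

After projecting period 1:
Births: 1220 × 0.54 = 659
15–29: 170 × 0.959 = 163
30–44: 1220 × 0.949 = 1158
45–59: 750 × 0.937 = 703
60+: 400 × 0.938 + 240 × 0.358 = 375 + 86 = 461
Net migration: 60+ − 42 → 419
End of period: [659, 163, 1158, 703, 419]
After projecting period 2:
Births: 163 × 0.54 = 88
15–29: 659 × 0.959 = 632
30–44: 163 × 0.949 = 155
45–59: 1158 × 0.937 = 1085
60+: 703 × 0.938 + 419 × 0.358 = 659 + 150 = 809
Net migration: 60+ − 42 → 767
End of period: [88, 632, 155, 1085, 767]
After projecting period 3:
Births: 632 × 0.54 = 341
15–29: 88 × 0.959 = 84
30–44: 632 × 0.949 = 600
45–59: 155 × 0.937 = 145
60+: 1085 × 0.938 + 767 × 0.358 = 1018 + 275 = 1293
Net migration: 60+ − 42 → 1251
End of period: [341, 84, 600, 145, 1251]
Total after period 3: 341 + 84 + 600 + 145 + 1251 = 2421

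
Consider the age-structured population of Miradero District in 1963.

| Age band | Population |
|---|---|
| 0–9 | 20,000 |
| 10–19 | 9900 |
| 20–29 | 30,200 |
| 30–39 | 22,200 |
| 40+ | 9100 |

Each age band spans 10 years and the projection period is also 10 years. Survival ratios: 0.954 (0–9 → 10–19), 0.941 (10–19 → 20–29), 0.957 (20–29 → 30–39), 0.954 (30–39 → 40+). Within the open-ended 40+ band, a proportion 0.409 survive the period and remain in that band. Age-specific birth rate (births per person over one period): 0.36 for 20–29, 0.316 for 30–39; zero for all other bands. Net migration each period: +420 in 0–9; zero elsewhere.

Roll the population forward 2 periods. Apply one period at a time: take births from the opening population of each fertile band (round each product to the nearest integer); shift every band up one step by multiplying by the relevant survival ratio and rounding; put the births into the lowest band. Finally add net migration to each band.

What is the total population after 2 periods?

— Period 1 —
Births: 30200 × 0.36 = 10872, 22200 × 0.316 = 7015 ⇒ total 17887
10–19: 20000 × 0.954 = 19080
20–29: 9900 × 0.941 = 9316
30–39: 30200 × 0.957 = 28901
40+: 22200 × 0.954 + 9100 × 0.409 = 21179 + 3722 = 24901
Net migration: 0–9 + 420 → 18307
Giving 18307 / 19080 / 9316 / 28901 / 24901.
— Period 2 —
Births: 9316 × 0.36 = 3354, 28901 × 0.316 = 9133 ⇒ total 12487
10–19: 18307 × 0.954 = 17465
20–29: 19080 × 0.941 = 17954
30–39: 9316 × 0.957 = 8915
40+: 28901 × 0.954 + 24901 × 0.409 = 27572 + 10185 = 37757
Net migration: 0–9 + 420 → 12907
Giving 12907 / 17465 / 17954 / 8915 / 37757.
Total after period 2: 12907 + 17465 + 17954 + 8915 + 37757 = 94998

94998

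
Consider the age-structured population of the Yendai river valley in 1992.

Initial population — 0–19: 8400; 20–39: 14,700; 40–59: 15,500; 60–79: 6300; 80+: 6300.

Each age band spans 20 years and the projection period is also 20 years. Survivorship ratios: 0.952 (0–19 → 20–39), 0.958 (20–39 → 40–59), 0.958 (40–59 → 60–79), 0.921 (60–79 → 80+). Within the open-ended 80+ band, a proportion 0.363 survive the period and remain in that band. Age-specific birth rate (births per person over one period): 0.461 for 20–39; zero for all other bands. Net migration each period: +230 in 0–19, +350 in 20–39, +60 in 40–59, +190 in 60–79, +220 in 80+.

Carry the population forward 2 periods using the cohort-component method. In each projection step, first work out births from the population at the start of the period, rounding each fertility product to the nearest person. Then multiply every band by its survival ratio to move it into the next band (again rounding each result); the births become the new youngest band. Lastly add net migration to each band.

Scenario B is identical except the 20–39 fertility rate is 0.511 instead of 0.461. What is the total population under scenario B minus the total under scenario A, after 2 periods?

1116

Call the bands 1 to 5, youngest first.
Period 1.
Births: 14700 × 0.461 = 6777
Band 2: 8400 × 0.952 = 7997
Band 3: 14700 × 0.958 = 14083
Band 4: 15500 × 0.958 = 14849
Band 5: 6300 × 0.921 + 6300 × 0.363 = 5802 + 2287 = 8089
Net migration: Band 1 + 230 → 7007; Band 2 + 350 → 8347; Band 3 + 60 → 14143; Band 4 + 190 → 15039; Band 5 + 220 → 8309
→ [7007, 8347, 14143, 15039, 8309]
Period 2.
Births: 8347 × 0.461 = 3848
Band 2: 7007 × 0.952 = 6671
Band 3: 8347 × 0.958 = 7996
Band 4: 14143 × 0.958 = 13549
Band 5: 15039 × 0.921 + 8309 × 0.363 = 13851 + 3016 = 16867
Net migration: Band 1 + 230 → 4078; Band 2 + 350 → 7021; Band 3 + 60 → 8056; Band 4 + 190 → 13739; Band 5 + 220 → 17087
→ [4078, 7021, 8056, 13739, 17087]
Scenario A total after 2 periods: 49981
Scenario B projection —
Period 1.
Births: 14700 × 0.511 = 7512
Band 2: 8400 × 0.952 = 7997
Band 3: 14700 × 0.958 = 14083
Band 4: 15500 × 0.958 = 14849
Band 5: 6300 × 0.921 + 6300 × 0.363 = 5802 + 2287 = 8089
Net migration: Band 1 + 230 → 7742; Band 2 + 350 → 8347; Band 3 + 60 → 14143; Band 4 + 190 → 15039; Band 5 + 220 → 8309
→ [7742, 8347, 14143, 15039, 8309]
Period 2.
Births: 8347 × 0.511 = 4265
Band 2: 7742 × 0.952 = 7370
Band 3: 8347 × 0.958 = 7996
Band 4: 14143 × 0.958 = 13549
Band 5: 15039 × 0.921 + 8309 × 0.363 = 13851 + 3016 = 16867
Net migration: Band 1 + 230 → 4495; Band 2 + 350 → 7720; Band 3 + 60 → 8056; Band 4 + 190 → 13739; Band 5 + 220 → 17087
→ [4495, 7720, 8056, 13739, 17087]
Scenario B total after 2 periods: 51097
Difference B − A = 51097 − 49981 = 1116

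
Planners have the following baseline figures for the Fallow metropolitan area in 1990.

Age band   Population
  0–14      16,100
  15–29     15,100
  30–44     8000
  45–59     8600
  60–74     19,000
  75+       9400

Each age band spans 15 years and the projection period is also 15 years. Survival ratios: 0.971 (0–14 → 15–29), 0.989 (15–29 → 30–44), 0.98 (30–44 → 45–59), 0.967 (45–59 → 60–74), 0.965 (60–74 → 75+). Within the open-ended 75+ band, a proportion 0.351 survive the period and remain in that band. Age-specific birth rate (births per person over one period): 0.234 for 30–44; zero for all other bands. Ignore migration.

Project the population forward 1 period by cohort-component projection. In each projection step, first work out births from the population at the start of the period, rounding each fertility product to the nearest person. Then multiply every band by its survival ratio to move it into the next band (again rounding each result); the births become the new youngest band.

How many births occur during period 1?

1872

— Period 1 —
Births: 8000 * 0.234 = 1872
15–29: 16100 * 0.971 = 15633
30–44: 15100 * 0.989 = 14934
45–59: 8000 * 0.98 = 7840
60–74: 8600 * 0.967 = 8316
75+: 19000 * 0.965 + 9400 * 0.351 = 18335 + 3299 = 21634
→ [1872, 15633, 14934, 7840, 8316, 21634]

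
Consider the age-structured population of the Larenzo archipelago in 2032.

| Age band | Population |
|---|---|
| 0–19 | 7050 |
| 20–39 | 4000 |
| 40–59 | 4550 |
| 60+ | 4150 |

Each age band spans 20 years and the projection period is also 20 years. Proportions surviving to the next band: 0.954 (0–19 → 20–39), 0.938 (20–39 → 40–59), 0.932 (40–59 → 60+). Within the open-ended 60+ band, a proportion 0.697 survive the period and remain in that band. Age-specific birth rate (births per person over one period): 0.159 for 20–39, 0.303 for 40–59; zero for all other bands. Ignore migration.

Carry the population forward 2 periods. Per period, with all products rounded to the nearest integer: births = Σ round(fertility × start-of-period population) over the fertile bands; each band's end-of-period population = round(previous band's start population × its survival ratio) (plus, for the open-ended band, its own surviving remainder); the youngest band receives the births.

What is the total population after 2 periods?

18906

[period 1]
Births: 4000 * 0.159 = 636, 4550 * 0.303 = 1379 → 2015
20–39: 7050 * 0.954 = 6726
40–59: 4000 * 0.938 = 3752
60+: 4550 * 0.932 + 4150 * 0.697 = 4241 + 2893 = 7134
Giving 2015 / 6726 / 3752 / 7134.
[period 2]
Births: 6726 * 0.159 = 1069, 3752 * 0.303 = 1137 → 2206
20–39: 2015 * 0.954 = 1922
40–59: 6726 * 0.938 = 6309
60+: 3752 * 0.932 + 7134 * 0.697 = 3497 + 4972 = 8469
Giving 2206 / 1922 / 6309 / 8469.
Total after period 2: 2206 + 1922 + 6309 + 8469 = 18906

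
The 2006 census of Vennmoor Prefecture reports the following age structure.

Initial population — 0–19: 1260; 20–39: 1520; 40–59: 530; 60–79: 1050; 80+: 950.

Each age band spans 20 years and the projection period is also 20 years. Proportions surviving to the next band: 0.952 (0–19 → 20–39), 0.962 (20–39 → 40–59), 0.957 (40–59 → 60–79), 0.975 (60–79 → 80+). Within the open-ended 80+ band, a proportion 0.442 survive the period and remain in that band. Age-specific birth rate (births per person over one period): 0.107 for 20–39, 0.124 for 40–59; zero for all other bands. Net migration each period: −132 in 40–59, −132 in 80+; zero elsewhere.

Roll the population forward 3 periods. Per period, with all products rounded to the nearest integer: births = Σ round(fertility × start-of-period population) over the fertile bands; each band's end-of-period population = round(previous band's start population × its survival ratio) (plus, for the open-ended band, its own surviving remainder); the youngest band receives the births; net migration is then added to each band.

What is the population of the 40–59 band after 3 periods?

[period 1]
Births: 1520 * 0.107 = 163 ; 530 * 0.124 = 66 → 229
20–39: 1260 * 0.952 = 1200
40–59: 1520 * 0.962 = 1462
60–79: 530 * 0.957 = 507
80+: 1050 * 0.975 + 950 * 0.442 = 1024 + 420 = 1444
Net migration: 40–59 − 132 → 1330; 80+ − 132 → 1312
→ [229, 1200, 1330, 507, 1312]
[period 2]
Births: 1200 * 0.107 = 128 ; 1330 * 0.124 = 165 → 293
20–39: 229 * 0.952 = 218
40–59: 1200 * 0.962 = 1154
60–79: 1330 * 0.957 = 1273
80+: 507 * 0.975 + 1312 * 0.442 = 494 + 580 = 1074
Net migration: 40–59 − 132 → 1022; 80+ − 132 → 942
→ [293, 218, 1022, 1273, 942]
[period 3]
Births: 218 * 0.107 = 23 ; 1022 * 0.124 = 127 → 150
20–39: 293 * 0.952 = 279
40–59: 218 * 0.962 = 210
60–79: 1022 * 0.957 = 978
80+: 1273 * 0.975 + 942 * 0.442 = 1241 + 416 = 1657
Net migration: 40–59 − 132 → 78; 80+ − 132 → 1525
→ [150, 279, 78, 978, 1525]

78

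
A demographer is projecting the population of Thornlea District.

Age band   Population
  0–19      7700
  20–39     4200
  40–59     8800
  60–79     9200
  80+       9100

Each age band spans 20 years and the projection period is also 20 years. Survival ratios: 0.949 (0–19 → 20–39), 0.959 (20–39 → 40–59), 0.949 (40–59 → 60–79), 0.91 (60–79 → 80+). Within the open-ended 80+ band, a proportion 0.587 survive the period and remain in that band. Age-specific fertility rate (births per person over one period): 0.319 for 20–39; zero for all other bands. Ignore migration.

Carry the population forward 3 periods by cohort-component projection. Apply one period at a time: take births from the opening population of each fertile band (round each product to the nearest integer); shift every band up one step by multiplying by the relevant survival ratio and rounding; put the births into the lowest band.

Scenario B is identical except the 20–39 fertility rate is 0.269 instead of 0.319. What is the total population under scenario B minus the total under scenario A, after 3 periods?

Let group 1 be 0–19 through group 5 = 80+.
After projecting period 1:
Births: 4200 * 0.319 = 1340
Group 2: 7700 * 0.949 = 7307
Group 3: 4200 * 0.959 = 4028
Group 4: 8800 * 0.949 = 8351
Group 5: 9200 * 0.91 + 9100 * 0.587 = 8372 + 5342 = 13714
End of period: [1340, 7307, 4028, 8351, 13714]
After projecting period 2:
Births: 7307 * 0.319 = 2331
Group 2: 1340 * 0.949 = 1272
Group 3: 7307 * 0.959 = 7007
Group 4: 4028 * 0.949 = 3823
Group 5: 8351 * 0.91 + 13714 * 0.587 = 7599 + 8050 = 15649
End of period: [2331, 1272, 7007, 3823, 15649]
After projecting period 3:
Births: 1272 * 0.319 = 406
Group 2: 2331 * 0.949 = 2212
Group 3: 1272 * 0.959 = 1220
Group 4: 7007 * 0.949 = 6650
Group 5: 3823 * 0.91 + 15649 * 0.587 = 3479 + 9186 = 12665
End of period: [406, 2212, 1220, 6650, 12665]
Scenario A total after 3 periods: 23153
Scenario B projection —
After projecting period 1:
Births: 4200 * 0.269 = 1130
Group 2: 7700 * 0.949 = 7307
Group 3: 4200 * 0.959 = 4028
Group 4: 8800 * 0.949 = 8351
Group 5: 9200 * 0.91 + 9100 * 0.587 = 8372 + 5342 = 13714
End of period: [1130, 7307, 4028, 8351, 13714]
After projecting period 2:
Births: 7307 * 0.269 = 1966
Group 2: 1130 * 0.949 = 1072
Group 3: 7307 * 0.959 = 7007
Group 4: 4028 * 0.949 = 3823
Group 5: 8351 * 0.91 + 13714 * 0.587 = 7599 + 8050 = 15649
End of period: [1966, 1072, 7007, 3823, 15649]
After projecting period 3:
Births: 1072 * 0.269 = 288
Group 2: 1966 * 0.949 = 1866
Group 3: 1072 * 0.959 = 1028
Group 4: 7007 * 0.949 = 6650
Group 5: 3823 * 0.91 + 15649 * 0.587 = 3479 + 9186 = 12665
End of period: [288, 1866, 1028, 6650, 12665]
Scenario B total after 3 periods: 22497
Difference B − A = 22497 − 23153 = -656

-656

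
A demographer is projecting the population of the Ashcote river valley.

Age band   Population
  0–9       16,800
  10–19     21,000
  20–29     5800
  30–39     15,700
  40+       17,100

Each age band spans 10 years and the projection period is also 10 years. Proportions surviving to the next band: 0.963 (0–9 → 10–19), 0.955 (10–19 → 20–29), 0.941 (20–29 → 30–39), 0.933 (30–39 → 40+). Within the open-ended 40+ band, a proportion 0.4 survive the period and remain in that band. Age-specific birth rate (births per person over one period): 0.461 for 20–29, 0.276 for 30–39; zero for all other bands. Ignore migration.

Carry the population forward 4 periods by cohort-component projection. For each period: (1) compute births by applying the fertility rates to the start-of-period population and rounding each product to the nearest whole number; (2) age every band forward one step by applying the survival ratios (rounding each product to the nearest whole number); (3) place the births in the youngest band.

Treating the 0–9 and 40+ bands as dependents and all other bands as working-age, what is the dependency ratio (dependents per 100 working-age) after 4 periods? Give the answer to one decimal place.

107.0

— Period 1 —
Births: 5800 × 0.461 = 2674 ; 15700 × 0.276 = 4333 → total 7007
10–19: 16800 × 0.963 = 16178
20–29: 21000 × 0.955 = 20055
30–39: 5800 × 0.941 = 5458
40+: 15700 × 0.933 + 17100 × 0.4 = 14648 + 6840 = 21488
Population now: 0–9=7007, 10–19=16178, 20–29=20055, 30–39=5458, 40+=21488
— Period 2 —
Births: 20055 × 0.461 = 9245 ; 5458 × 0.276 = 1506 → total 10751
10–19: 7007 × 0.963 = 6748
20–29: 16178 × 0.955 = 15450
30–39: 20055 × 0.941 = 18872
40+: 5458 × 0.933 + 21488 × 0.4 = 5092 + 8595 = 13687
Population now: 0–9=10751, 10–19=6748, 20–29=15450, 30–39=18872, 40+=13687
— Period 3 —
Births: 15450 × 0.461 = 7122 ; 18872 × 0.276 = 5209 → total 12331
10–19: 10751 × 0.963 = 10353
20–29: 6748 × 0.955 = 6444
30–39: 15450 × 0.941 = 14538
40+: 18872 × 0.933 + 13687 × 0.4 = 17608 + 5475 = 23083
Population now: 0–9=12331, 10–19=10353, 20–29=6444, 30–39=14538, 40+=23083
— Period 4 —
Births: 6444 × 0.461 = 2971 ; 14538 × 0.276 = 4012 → total 6983
10–19: 12331 × 0.963 = 11875
20–29: 10353 × 0.955 = 9887
30–39: 6444 × 0.941 = 6064
40+: 14538 × 0.933 + 23083 × 0.4 = 13564 + 9233 = 22797
Population now: 0–9=6983, 10–19=11875, 20–29=9887, 30–39=6064, 40+=22797
Dependents (band 0–9 + band 40+) = 6983 + 22797 = 29780; working-age = 27826; ratio = 29780/27826 × 100 = 107.0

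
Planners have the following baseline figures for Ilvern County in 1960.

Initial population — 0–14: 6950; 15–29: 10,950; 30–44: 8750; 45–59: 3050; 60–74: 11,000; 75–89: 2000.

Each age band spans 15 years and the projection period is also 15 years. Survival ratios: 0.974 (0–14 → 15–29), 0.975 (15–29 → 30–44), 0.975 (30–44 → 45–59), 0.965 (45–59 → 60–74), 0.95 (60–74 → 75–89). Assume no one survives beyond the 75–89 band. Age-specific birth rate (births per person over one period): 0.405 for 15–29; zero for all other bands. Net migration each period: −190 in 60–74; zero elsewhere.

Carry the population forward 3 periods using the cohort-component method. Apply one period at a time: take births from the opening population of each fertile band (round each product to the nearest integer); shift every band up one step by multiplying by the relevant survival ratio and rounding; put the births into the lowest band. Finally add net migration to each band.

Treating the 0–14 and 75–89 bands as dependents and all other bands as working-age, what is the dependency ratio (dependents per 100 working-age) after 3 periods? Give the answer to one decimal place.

40.5

Let band 1 be 0–14 through band 6 = 75–89.
Period 1:
Births: 10950 * 0.405 = 4435
Band 2: 6950 * 0.974 = 6769
Band 3: 10950 * 0.975 = 10676
Band 4: 8750 * 0.975 = 8531
Band 5: 3050 * 0.965 = 2943
Band 6: 11000 * 0.95 = 10450
Net migration: Band 5 − 190 → 2753
→ [4435, 6769, 10676, 8531, 2753, 10450]
Period 2:
Births: 6769 * 0.405 = 2741
Band 2: 4435 * 0.974 = 4320
Band 3: 6769 * 0.975 = 6600
Band 4: 10676 * 0.975 = 10409
Band 5: 8531 * 0.965 = 8232
Band 6: 2753 * 0.95 = 2615
Net migration: Band 5 − 190 → 8042
→ [2741, 4320, 6600, 10409, 8042, 2615]
Period 3:
Births: 4320 * 0.405 = 1750
Band 2: 2741 * 0.974 = 2670
Band 3: 4320 * 0.975 = 4212
Band 4: 6600 * 0.975 = 6435
Band 5: 10409 * 0.965 = 10045
Band 6: 8042 * 0.95 = 7640
Net migration: Band 5 − 190 → 9855
→ [1750, 2670, 4212, 6435, 9855, 7640]
Dependents (band 0–14 + band 75–89) = 1750 + 7640 = 9390; working-age = 23172; ratio = 9390/23172 × 100 = 40.5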